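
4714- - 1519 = 6233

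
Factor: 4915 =5^1 *983^1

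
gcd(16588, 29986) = 638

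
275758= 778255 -502497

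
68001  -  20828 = 47173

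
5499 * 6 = 32994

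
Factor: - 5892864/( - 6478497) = 1964288/2159499 = 2^8*3^( - 1) * 7673^1*719833^ ( - 1)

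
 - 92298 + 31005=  - 61293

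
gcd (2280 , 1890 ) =30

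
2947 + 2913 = 5860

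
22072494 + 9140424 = 31212918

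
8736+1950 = 10686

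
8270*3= 24810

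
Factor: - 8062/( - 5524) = 4031/2762 = 2^(-1)*29^1*139^1*1381^( - 1)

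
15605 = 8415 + 7190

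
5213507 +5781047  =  10994554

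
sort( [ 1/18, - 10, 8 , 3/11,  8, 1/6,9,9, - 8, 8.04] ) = [- 10 , - 8, 1/18 , 1/6, 3/11,8,8, 8.04,9,9 ] 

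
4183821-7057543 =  - 2873722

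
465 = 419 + 46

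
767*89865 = 68926455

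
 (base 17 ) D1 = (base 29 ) 7J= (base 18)c6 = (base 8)336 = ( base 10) 222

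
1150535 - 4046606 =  - 2896071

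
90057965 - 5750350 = 84307615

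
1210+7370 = 8580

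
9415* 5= 47075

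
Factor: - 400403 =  - 29^1*13807^1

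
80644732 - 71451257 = 9193475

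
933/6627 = 311/2209 =0.14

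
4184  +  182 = 4366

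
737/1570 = 737/1570 = 0.47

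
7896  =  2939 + 4957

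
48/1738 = 24/869= 0.03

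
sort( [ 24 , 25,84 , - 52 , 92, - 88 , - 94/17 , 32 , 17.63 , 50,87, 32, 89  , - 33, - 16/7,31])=[ - 88 , -52 , - 33, - 94/17, - 16/7,17.63,24,25, 31,32,32,  50 , 84,87,89, 92]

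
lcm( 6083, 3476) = 24332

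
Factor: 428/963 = 2^2 * 3^( - 2) = 4/9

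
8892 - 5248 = 3644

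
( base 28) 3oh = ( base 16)BE1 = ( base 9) 4148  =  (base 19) 881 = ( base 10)3041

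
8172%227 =0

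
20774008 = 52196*398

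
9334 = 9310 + 24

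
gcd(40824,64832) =8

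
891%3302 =891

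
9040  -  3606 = 5434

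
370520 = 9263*40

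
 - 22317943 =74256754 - 96574697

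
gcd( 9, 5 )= 1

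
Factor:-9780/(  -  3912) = 5/2 = 2^( - 1 ) *5^1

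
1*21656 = 21656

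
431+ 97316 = 97747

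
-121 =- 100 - 21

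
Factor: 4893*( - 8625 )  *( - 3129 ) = 132050449125  =  3^3*5^3*7^2*23^1*149^1*233^1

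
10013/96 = 104 + 29/96 = 104.30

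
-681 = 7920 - 8601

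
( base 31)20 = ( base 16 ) 3E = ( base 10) 62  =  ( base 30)22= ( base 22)2i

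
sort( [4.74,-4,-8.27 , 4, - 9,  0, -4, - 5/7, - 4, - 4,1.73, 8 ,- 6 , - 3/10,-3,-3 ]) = [- 9,  -  8.27, - 6, - 4, - 4 , - 4 , - 4, - 3, - 3,  -  5/7,-3/10,0, 1.73, 4,4.74 , 8 ]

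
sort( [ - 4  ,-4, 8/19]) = [-4,  -  4, 8/19]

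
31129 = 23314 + 7815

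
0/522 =0 =0.00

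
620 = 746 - 126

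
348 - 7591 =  - 7243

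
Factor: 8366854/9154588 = 4183427/4577294 = 2^( - 1)*43^1*271^1*359^1 * 971^( - 1)*2357^( - 1)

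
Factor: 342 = 2^1*3^2*19^1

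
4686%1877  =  932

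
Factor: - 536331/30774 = -178777/10258 = - 2^(-1 )*23^ ( - 1)*31^1*73^1 * 79^1 * 223^( - 1 )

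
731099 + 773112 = 1504211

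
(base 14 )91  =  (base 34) 3p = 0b1111111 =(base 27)4J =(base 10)127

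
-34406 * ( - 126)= 4335156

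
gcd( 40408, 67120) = 8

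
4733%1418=479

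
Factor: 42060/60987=2^2* 5^1 * 29^ ( - 1) = 20/29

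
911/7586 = 911/7586 =0.12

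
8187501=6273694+1913807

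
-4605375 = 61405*( -75 ) 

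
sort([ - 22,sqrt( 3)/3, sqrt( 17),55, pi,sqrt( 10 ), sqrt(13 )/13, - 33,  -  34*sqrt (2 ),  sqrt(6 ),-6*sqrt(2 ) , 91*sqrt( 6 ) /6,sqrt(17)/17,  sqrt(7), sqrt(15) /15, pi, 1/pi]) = [  -  34*sqrt(2 ), - 33, -22, - 6*sqrt(2), sqrt( 17)/17,sqrt(15)/15, sqrt(13 )/13,1/pi, sqrt( 3)/3, sqrt ( 6), sqrt(7),pi,pi,sqrt(10), sqrt(17), 91*sqrt( 6)/6,55]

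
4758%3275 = 1483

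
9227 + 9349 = 18576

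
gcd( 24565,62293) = 1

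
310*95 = 29450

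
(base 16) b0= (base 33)5B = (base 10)176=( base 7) 341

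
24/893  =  24/893=0.03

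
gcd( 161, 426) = 1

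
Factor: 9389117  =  17^1*552301^1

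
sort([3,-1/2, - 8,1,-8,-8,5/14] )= [ - 8, - 8,  -  8,-1/2,5/14,1, 3] 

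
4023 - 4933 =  - 910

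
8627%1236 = 1211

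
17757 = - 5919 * ( - 3 )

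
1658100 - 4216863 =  - 2558763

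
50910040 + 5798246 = 56708286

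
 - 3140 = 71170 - 74310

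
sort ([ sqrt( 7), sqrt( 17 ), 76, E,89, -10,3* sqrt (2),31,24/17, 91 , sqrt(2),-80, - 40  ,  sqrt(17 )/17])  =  [ - 80, - 40, - 10, sqrt(17 ) /17,24/17 , sqrt ( 2 ),sqrt(7),E,sqrt (17),3*sqrt(2 ), 31 , 76,  89,91]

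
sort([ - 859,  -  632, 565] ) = [ - 859,  -  632, 565 ]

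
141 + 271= 412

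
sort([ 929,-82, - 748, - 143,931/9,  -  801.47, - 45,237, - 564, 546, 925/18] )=[- 801.47, - 748, - 564, - 143, - 82, - 45,925/18, 931/9, 237, 546, 929 ] 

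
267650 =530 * 505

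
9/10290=3/3430 = 0.00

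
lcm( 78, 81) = 2106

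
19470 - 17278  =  2192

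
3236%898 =542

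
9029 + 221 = 9250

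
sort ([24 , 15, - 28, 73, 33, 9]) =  [ - 28, 9, 15,24 , 33,  73]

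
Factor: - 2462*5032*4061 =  - 2^4 * 17^1*31^1* 37^1*131^1*1231^1 = - 50310851824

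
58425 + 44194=102619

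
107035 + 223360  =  330395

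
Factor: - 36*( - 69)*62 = 154008=2^3*3^3*23^1*31^1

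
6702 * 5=33510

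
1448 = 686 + 762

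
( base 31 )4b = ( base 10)135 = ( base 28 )4N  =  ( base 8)207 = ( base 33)43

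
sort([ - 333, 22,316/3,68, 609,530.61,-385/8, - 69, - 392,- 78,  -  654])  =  [ - 654  , - 392, - 333, - 78, - 69, - 385/8,22, 68,316/3,530.61,609]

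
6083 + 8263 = 14346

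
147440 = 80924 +66516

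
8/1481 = 8/1481 = 0.01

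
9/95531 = 9/95531 = 0.00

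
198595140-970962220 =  - 772367080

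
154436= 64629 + 89807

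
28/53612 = 7/13403 = 0.00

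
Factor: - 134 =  -2^1*67^1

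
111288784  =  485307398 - 374018614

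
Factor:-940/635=-188/127 = - 2^2 *47^1*127^(-1)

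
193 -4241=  - 4048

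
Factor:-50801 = - 37^1*1373^1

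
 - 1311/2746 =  - 1311/2746 = - 0.48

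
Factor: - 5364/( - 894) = 6 = 2^1*3^1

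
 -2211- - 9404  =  7193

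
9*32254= 290286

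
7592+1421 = 9013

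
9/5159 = 9/5159 = 0.00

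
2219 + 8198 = 10417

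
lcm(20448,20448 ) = 20448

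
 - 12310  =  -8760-3550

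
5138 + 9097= 14235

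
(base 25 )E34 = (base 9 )13100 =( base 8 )21175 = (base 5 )240304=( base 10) 8829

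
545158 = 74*7367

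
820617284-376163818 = 444453466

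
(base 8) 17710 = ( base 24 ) e30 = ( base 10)8136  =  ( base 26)C0O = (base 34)71a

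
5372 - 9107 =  - 3735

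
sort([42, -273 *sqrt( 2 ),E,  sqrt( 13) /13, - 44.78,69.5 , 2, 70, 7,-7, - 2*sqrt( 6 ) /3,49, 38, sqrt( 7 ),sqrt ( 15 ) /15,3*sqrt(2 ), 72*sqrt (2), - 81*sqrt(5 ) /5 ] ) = [-273 * sqrt (2 ),  -  44.78, - 81*sqrt( 5 ) /5, - 7,-2* sqrt( 6)/3, sqrt (15 ) /15,sqrt(13 ) /13,2, sqrt( 7), E, 3*sqrt (2 ), 7,38,42,49,69.5 , 70,72*sqrt( 2 ) ] 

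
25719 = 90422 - 64703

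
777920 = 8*97240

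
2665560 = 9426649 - 6761089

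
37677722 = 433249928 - 395572206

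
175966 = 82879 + 93087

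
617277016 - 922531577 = -305254561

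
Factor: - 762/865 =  - 2^1 * 3^1*5^ (  -  1 )*127^1*173^ ( - 1 )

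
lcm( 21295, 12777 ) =63885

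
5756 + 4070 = 9826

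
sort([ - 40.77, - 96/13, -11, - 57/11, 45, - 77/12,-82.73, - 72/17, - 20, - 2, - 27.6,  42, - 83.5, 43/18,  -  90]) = [ -90 , - 83.5, -82.73, - 40.77, -27.6, - 20,-11, - 96/13, -77/12, - 57/11  , - 72/17, - 2,43/18,  42 , 45 ] 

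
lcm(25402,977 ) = 25402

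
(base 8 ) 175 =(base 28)4d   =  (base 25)50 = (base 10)125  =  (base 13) 98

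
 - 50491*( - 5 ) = 252455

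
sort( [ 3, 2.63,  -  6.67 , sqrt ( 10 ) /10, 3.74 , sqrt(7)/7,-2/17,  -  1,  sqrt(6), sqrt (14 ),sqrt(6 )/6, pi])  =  [- 6.67 , - 1 , - 2/17 , sqrt( 10 )/10 , sqrt(7 )/7,  sqrt( 6) /6, sqrt (6 ),2.63,3,  pi, 3.74, sqrt(14)]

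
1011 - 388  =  623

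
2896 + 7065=9961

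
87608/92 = 952 + 6/23 = 952.26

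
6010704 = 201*29904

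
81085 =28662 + 52423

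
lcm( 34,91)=3094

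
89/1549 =89/1549 = 0.06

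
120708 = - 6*( - 20118 )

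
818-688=130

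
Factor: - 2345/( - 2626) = 2^ (-1)*5^1*  7^1 * 13^(  -  1 )*67^1*101^ (-1 )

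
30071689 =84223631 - 54151942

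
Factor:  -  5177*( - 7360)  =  38102720 = 2^6*5^1*23^1*31^1*167^1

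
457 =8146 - 7689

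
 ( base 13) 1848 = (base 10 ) 3609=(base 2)111000011001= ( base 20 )909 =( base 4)320121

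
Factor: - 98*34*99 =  - 2^2*3^2*7^2*11^1*17^1 = - 329868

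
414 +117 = 531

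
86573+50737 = 137310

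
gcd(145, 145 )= 145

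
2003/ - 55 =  - 37+ 32/55 = -36.42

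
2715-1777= 938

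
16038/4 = 4009 + 1/2 =4009.50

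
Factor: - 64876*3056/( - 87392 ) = 2^1 * 7^2*191^1 * 331^1  *  2731^( - 1) = 6195658/2731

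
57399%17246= 5661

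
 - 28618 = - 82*349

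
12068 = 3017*4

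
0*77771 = 0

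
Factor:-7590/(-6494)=3^1 * 5^1*11^1*  17^(-1 ) * 23^1*191^(  -  1 ) = 3795/3247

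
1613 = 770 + 843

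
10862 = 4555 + 6307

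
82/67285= 82/67285 = 0.00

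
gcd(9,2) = 1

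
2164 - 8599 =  - 6435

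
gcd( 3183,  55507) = 1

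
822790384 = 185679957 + 637110427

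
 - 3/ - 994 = 3/994 = 0.00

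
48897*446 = 21808062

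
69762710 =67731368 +2031342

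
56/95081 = 8/13583  =  0.00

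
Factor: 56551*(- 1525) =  - 5^2*11^1*53^1*61^1*97^1 = - 86240275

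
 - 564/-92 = 141/23 = 6.13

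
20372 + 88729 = 109101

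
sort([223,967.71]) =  [223, 967.71 ]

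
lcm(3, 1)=3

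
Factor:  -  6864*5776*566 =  - 2^9*3^1 * 11^1 * 13^1*19^2* 283^1= - 22439898624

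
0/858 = 0  =  0.00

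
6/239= 6/239 = 0.03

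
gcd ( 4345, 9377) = 1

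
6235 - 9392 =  - 3157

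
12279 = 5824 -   -  6455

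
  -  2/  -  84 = 1/42  =  0.02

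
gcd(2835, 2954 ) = 7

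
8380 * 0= 0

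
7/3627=7/3627 = 0.00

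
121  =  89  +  32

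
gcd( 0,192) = 192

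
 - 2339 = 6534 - 8873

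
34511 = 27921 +6590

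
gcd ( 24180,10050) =30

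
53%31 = 22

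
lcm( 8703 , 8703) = 8703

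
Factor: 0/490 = 0^1 = 0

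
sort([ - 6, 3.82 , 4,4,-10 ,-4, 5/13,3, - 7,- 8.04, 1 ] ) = [ - 10 , - 8.04,  -  7, - 6, - 4, 5/13 , 1,  3,3.82 , 4, 4]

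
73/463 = 73/463 =0.16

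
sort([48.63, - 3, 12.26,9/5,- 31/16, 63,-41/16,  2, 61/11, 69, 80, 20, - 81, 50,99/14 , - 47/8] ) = [ - 81, - 47/8,-3  ,  -  41/16, - 31/16 , 9/5, 2, 61/11, 99/14, 12.26,20, 48.63, 50, 63,69, 80] 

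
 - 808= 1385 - 2193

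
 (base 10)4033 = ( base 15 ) 12DD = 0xfc1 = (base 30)4ed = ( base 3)12112101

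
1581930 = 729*2170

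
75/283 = 75/283 = 0.27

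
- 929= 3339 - 4268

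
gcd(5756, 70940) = 4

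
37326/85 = 37326/85 = 439.13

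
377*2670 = 1006590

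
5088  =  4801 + 287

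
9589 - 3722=5867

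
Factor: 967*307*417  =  3^1  *  139^1*307^1 *967^1 = 123794373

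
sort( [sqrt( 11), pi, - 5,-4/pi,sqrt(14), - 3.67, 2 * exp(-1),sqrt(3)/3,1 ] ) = [  -  5,-3.67,-4/pi , sqrt(3)/3,2*exp ( - 1),1 , pi, sqrt( 11),sqrt(14)]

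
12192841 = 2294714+9898127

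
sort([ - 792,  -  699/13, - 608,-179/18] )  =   [ - 792, - 608, -699/13,-179/18]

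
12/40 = 3/10  =  0.30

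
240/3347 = 240/3347 = 0.07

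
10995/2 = 10995/2 = 5497.50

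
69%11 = 3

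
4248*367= 1559016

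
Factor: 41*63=3^2*7^1*41^1 = 2583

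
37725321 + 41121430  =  78846751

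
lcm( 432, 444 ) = 15984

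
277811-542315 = -264504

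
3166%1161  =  844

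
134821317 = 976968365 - 842147048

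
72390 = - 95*( - 762)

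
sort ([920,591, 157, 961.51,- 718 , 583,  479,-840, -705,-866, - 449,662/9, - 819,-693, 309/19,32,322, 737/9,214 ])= [-866, -840,-819 , - 718,  -  705 ,-693, - 449, 309/19,32,662/9,737/9, 157,  214,322, 479 , 583,591,920, 961.51]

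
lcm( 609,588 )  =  17052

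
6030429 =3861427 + 2169002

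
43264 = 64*676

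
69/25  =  2 +19/25 = 2.76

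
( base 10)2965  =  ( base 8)5625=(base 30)38P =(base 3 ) 11001211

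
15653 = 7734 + 7919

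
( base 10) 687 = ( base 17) 267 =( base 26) 10b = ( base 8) 1257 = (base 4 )22233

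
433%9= 1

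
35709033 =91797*389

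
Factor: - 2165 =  - 5^1*433^1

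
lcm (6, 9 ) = 18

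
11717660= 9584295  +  2133365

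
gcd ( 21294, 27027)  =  819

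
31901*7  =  223307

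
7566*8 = 60528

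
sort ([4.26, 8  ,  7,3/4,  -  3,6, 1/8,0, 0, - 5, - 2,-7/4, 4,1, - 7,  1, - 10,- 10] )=[ - 10, - 10,-7 , - 5,-3, - 2, - 7/4, 0, 0,1/8,  3/4, 1, 1,  4,4.26,6,7,  8 ] 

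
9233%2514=1691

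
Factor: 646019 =11^2*19^1 * 281^1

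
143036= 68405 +74631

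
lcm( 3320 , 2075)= 16600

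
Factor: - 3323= - 3323^1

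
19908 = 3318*6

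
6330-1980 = 4350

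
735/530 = 147/106  =  1.39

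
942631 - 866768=75863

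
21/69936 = 7/23312 = 0.00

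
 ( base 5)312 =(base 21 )3J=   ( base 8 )122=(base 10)82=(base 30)2m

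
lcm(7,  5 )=35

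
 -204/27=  - 68/9  =  -  7.56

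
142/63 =2 + 16/63 = 2.25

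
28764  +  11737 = 40501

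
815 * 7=5705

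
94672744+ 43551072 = 138223816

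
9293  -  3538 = 5755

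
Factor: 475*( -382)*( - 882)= 160038900 =2^2*3^2*5^2 * 7^2 * 19^1*191^1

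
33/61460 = 33/61460  =  0.00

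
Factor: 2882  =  2^1*11^1*131^1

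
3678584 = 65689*56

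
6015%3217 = 2798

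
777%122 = 45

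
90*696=62640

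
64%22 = 20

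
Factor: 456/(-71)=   -  2^3*3^1*19^1 * 71^( - 1 ) 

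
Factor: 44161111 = 19^1*2324269^1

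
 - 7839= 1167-9006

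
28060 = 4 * 7015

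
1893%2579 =1893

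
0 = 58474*0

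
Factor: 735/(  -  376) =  - 2^( - 3 )*3^1* 5^1*7^2*47^(-1 )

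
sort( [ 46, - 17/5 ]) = [ - 17/5,46 ] 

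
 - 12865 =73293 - 86158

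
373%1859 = 373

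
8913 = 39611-30698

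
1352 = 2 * 676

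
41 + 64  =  105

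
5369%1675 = 344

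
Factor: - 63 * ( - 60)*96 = 2^7 * 3^4 * 5^1*7^1=362880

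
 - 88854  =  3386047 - 3474901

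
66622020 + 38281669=104903689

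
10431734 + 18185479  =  28617213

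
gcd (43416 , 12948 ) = 12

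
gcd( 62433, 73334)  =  991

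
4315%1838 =639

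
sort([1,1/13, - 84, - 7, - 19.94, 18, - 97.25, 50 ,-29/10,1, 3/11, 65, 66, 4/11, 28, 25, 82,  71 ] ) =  [-97.25,- 84, - 19.94 , - 7, - 29/10,1/13,3/11, 4/11, 1, 1, 18,25, 28, 50, 65, 66, 71,82 ] 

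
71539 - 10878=60661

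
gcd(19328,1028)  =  4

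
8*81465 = 651720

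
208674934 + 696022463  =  904697397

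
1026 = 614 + 412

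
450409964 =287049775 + 163360189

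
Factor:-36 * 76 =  - 2736 = - 2^4*3^2*19^1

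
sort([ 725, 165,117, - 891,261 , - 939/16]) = [ - 891, - 939/16 , 117, 165,261,725 ]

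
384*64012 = 24580608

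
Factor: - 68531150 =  - 2^1*5^2*1370623^1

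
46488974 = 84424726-37935752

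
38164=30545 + 7619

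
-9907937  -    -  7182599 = -2725338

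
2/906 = 1/453= 0.00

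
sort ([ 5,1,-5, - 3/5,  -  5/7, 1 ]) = [-5,  -  5/7,-3/5, 1, 1,5] 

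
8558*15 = 128370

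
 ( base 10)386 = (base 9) 468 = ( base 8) 602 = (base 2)110000010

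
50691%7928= 3123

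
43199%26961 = 16238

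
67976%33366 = 1244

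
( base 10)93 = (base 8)135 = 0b1011101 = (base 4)1131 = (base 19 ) 4h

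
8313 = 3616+4697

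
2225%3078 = 2225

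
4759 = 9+4750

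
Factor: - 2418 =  - 2^1*3^1 * 13^1 * 31^1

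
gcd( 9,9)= 9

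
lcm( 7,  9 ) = 63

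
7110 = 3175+3935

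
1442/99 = 1442/99 = 14.57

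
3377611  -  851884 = 2525727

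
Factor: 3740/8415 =4/9=2^2 * 3^( - 2 )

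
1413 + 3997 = 5410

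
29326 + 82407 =111733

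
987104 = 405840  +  581264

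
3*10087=30261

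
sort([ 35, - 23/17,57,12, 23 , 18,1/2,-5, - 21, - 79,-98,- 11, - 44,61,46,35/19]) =[ - 98, - 79, - 44,- 21, - 11,-5, - 23/17,1/2,35/19, 12,18, 23 , 35,46,  57 , 61]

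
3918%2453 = 1465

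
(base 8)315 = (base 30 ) 6P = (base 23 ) 8l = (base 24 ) 8D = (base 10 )205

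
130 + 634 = 764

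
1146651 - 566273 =580378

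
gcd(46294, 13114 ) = 158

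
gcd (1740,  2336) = 4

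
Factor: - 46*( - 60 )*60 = 2^5*3^2 * 5^2 *23^1 = 165600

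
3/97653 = 1/32551= 0.00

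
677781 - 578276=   99505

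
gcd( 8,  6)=2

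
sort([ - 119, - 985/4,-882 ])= [-882, - 985/4,  -  119] 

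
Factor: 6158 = 2^1*3079^1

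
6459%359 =356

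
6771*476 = 3222996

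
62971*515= 32430065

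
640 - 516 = 124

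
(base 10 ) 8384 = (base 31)8me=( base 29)9S3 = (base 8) 20300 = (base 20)10J4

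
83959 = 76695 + 7264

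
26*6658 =173108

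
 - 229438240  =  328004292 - 557442532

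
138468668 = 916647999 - 778179331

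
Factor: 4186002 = 2^1 * 3^1*367^1*1901^1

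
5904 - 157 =5747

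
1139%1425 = 1139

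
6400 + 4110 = 10510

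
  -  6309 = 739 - 7048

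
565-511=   54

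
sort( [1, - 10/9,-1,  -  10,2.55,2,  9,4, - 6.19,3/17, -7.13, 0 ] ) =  [ - 10,  -  7.13, - 6.19, - 10/9,-1,0,3/17,1,2, 2.55,4,9]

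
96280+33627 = 129907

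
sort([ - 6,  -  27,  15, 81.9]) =[ - 27, - 6,15,  81.9 ] 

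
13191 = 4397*3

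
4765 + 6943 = 11708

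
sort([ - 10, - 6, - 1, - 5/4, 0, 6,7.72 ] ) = [ - 10, - 6, - 5/4,-1, 0,6, 7.72] 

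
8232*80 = 658560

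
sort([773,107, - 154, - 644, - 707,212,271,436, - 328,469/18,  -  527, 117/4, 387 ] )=[ - 707, - 644, - 527,  -  328, - 154,469/18,117/4, 107,  212, 271,387, 436,  773 ]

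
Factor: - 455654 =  - 2^1*227827^1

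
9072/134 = 67 + 47/67 = 67.70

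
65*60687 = 3944655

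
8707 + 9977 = 18684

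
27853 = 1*27853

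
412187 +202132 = 614319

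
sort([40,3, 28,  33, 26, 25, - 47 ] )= [ - 47, 3 , 25 , 26 , 28, 33,40]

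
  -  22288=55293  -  77581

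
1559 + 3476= 5035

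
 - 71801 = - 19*3779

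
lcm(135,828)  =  12420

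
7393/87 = 7393/87 = 84.98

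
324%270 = 54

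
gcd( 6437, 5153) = 1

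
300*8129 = 2438700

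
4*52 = 208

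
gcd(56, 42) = 14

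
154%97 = 57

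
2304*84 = 193536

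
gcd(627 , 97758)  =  3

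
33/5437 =33/5437= 0.01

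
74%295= 74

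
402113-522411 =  - 120298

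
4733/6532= 4733/6532 = 0.72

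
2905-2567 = 338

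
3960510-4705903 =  - 745393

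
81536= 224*364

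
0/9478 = 0 = 0.00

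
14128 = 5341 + 8787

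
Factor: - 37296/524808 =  - 14/197= -2^1*7^1*197^ ( - 1 ) 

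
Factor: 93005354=2^1*13^1*53^1*67493^1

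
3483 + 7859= 11342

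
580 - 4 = 576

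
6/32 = 3/16 = 0.19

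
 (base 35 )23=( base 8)111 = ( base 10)73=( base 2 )1001001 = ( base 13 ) 58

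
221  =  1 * 221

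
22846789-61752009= -38905220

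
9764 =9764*1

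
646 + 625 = 1271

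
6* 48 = 288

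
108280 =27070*4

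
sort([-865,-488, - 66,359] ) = [ - 865, - 488,-66,359 ] 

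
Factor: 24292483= 59^1*411737^1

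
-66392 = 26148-92540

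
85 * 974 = 82790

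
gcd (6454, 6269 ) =1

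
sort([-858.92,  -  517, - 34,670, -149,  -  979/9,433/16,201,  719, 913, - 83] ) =[-858.92,- 517, - 149, - 979/9 , - 83, - 34,433/16, 201,  670, 719, 913]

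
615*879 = 540585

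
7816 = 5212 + 2604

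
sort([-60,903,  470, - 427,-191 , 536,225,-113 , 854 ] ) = [-427, - 191, - 113, - 60, 225,470 , 536,854,903 ] 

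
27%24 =3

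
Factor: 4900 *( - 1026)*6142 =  - 30878290800 = -  2^4*3^3*5^2*7^2*19^1*37^1*83^1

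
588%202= 184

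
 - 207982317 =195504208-403486525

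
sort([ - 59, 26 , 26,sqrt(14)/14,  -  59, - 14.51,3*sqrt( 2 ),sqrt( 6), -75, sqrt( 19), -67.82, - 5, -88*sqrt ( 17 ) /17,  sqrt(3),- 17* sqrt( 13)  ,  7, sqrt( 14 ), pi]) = [ - 75, - 67.82, - 17*sqrt( 13), - 59, - 59, - 88*sqrt( 17 ) /17, - 14.51, - 5, sqrt( 14 )/14, sqrt( 3),sqrt(6), pi,sqrt (14), 3*sqrt( 2), sqrt( 19),7,26, 26]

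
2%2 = 0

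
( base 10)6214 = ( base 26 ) 950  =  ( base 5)144324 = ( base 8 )14106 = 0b1100001000110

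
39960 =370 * 108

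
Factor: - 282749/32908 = -653/76= -2^(-2)*19^(-1 )*653^1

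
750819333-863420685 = - 112601352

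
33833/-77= - 440 + 47/77 = - 439.39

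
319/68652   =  319/68652 = 0.00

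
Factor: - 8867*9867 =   -  3^1*11^1*13^1*23^1*8867^1 = -87490689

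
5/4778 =5/4778=0.00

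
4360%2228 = 2132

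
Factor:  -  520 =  - 2^3*5^1*13^1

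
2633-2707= - 74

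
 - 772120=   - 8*96515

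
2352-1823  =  529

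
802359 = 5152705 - 4350346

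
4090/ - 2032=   -  2045/1016 =-2.01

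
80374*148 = 11895352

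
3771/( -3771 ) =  - 1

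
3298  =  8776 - 5478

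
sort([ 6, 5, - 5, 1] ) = [  -  5, 1,5, 6] 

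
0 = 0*75898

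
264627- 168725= 95902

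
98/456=49/228 = 0.21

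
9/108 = 1/12   =  0.08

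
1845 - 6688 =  - 4843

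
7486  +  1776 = 9262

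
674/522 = 1  +  76/261=1.29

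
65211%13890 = 9651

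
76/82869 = 76/82869=0.00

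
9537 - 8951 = 586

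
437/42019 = 437/42019 = 0.01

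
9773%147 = 71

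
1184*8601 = 10183584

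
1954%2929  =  1954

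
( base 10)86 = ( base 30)2q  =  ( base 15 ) 5b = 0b1010110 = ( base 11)79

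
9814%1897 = 329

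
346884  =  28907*12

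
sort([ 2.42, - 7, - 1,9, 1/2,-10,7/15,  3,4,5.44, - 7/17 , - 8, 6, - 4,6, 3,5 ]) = [ - 10 , - 8 , - 7, - 4 ,-1, - 7/17 , 7/15,1/2,2.42, 3, 3, 4,5, 5.44,6,  6 , 9]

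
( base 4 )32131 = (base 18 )2F7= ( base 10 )925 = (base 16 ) 39D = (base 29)12q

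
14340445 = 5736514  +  8603931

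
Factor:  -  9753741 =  - 3^2*1083749^1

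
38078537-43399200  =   -5320663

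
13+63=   76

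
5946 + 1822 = 7768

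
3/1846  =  3/1846 = 0.00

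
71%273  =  71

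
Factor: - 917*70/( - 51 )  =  64190/51=   2^1*3^( - 1)*  5^1* 7^2*17^( - 1 ) * 131^1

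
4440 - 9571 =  - 5131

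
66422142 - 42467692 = 23954450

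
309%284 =25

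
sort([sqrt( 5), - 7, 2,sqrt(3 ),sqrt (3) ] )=[ - 7, sqrt ( 3), sqrt ( 3 ), 2,  sqrt( 5) ]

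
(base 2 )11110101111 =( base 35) 1l7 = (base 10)1967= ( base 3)2200212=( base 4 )132233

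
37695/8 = 37695/8 = 4711.88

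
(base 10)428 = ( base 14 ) 228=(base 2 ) 110101100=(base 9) 525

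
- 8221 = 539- 8760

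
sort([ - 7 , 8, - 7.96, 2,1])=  [ - 7.96,-7, 1,2,8]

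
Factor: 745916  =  2^2*186479^1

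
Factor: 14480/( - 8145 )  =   - 2^4 * 3^( - 2) = - 16/9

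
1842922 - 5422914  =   - 3579992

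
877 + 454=1331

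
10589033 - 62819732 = -52230699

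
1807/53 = 1807/53  =  34.09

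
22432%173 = 115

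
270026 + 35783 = 305809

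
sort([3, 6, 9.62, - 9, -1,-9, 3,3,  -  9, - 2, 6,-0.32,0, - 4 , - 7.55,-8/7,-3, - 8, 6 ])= [  -  9 ,- 9, - 9, - 8,-7.55,-4, - 3, - 2, - 8/7,-1,- 0.32,0, 3, 3, 3,6,6,  6, 9.62]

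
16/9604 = 4/2401 =0.00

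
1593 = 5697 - 4104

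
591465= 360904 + 230561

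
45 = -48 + 93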